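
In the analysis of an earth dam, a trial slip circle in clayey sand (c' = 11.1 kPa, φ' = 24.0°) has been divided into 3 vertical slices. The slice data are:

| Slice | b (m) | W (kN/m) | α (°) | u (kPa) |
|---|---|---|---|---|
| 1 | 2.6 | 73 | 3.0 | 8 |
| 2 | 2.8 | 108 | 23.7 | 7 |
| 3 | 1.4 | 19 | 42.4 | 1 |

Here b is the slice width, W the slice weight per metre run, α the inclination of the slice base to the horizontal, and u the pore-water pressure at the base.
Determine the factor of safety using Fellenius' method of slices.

FS = 2.45

Ordinary method of slices: FS = Σ[c'·Δl_i + (W_i cosα_i − u_i·Δl_i)·tanφ'] / Σ W_i sinα_i, with Δl_i = b_i / cosα_i.
Slice 1: Δl = 2.6/cos3.0° = 2.604 m; N'_1 = 73·cos3.0° − 8·2.604 = 52.1; c'Δl = 28.90; W sinα = 3.8
Slice 2: Δl = 2.8/cos23.7° = 3.058 m; N'_2 = 108·cos23.7° − 7·3.058 = 77.5; c'Δl = 33.94; W sinα = 43.4
Slice 3: Δl = 1.4/cos42.4° = 1.896 m; N'_3 = 19·cos42.4° − 1·1.896 = 12.1; c'Δl = 21.04; W sinα = 12.8
Σc'Δl = 83.9 kN/m; ΣN' = 141.7 kN/m; ΣW sinα = 60.0 kN/m
Resisting = 83.9 + 141.7·tan24.0° = 83.9 + 63.1 = 147.0 kN/m
FS = 147.0 / 60.0 = 2.448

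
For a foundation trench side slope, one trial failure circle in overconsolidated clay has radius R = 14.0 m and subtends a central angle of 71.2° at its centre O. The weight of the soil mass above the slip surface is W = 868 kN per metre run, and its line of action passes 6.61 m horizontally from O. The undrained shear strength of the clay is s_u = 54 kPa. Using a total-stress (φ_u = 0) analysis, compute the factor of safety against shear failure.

Taking moments about the centre O, the resisting moment is provided by the undrained shear strength acting along the arc:
Arc length L_a = R·θ = 14.0·(71.2°·π/180) = 14.0·1.2427 = 17.40 m
M_R = s_u·L_a·R = 54·17.40·14.0 = 13152.5 kN·m/m
M_D = W·d = 868·6.61 = 5737.5 kN·m/m
FS = M_R / M_D = 13152.5 / 5737.5 = 2.292

FS = 2.29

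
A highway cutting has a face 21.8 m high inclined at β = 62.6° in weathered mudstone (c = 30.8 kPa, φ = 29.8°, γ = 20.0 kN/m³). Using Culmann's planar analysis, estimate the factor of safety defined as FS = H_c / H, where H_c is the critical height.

H_c = (4c/γ) · sinβ cosφ / [1 − cos(β − φ)]
    = (4·30.8/20.0) · sin62.6°·cos29.8° / [1 − cos32.8°]
    = 6.160 · 0.7704 / 0.1594 = 29.77 m
FS = H_c / H = 29.77 / 21.8 = 1.365

FS = 1.37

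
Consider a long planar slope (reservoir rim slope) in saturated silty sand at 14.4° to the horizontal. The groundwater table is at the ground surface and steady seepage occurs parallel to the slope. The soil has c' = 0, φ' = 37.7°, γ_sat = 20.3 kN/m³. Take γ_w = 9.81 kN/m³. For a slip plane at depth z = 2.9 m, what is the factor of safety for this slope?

With seepage parallel to the slope and the water table at the surface, the effective normal stress on the slip plane uses the buoyant unit weight γ' = γ_sat − γ_w while the driving shear stress uses γ_sat:
FS = [c' + γ' z cos²β tanφ'] / [γ_sat z sinβ cosβ]
(For c' = 0 this reduces to FS = (γ'/γ_sat)·tanφ'/tanβ.)
γ' = 20.3 − 9.81 = 10.49 kN/m³
Numerator = 0.0 + 10.49·2.9·cos²14.4°·tan37.7° = 0.0 + 10.49·2.9·0.9382·0.7729 = 22.058 kPa
Denominator = 20.3·2.9·sin14.4°·cos14.4° = 20.3·2.9·0.2487·0.9686 = 14.180 kPa
FS = 22.058 / 14.180 = 1.556

FS = 1.56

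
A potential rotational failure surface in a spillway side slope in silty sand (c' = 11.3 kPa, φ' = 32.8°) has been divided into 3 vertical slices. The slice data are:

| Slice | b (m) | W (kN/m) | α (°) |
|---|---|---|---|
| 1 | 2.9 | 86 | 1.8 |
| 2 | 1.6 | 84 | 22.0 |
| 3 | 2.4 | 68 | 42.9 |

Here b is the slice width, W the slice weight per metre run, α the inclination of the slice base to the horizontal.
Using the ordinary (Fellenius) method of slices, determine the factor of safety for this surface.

FS = 2.82

Ordinary method of slices: FS = Σ[c'·Δl_i + (W_i cosα_i)·tanφ'] / Σ W_i sinα_i, with Δl_i = b_i / cosα_i.
Slice 1: Δl = 2.9/cos1.8° = 2.901 m; N'_1 = 86·cos1.8° = 86.0; c'Δl = 32.79; W sinα = 2.7
Slice 2: Δl = 1.6/cos22.0° = 1.726 m; N'_2 = 84·cos22.0° = 77.9; c'Δl = 19.50; W sinα = 31.5
Slice 3: Δl = 2.4/cos42.9° = 3.276 m; N'_3 = 68·cos42.9° = 49.8; c'Δl = 37.02; W sinα = 46.3
Σc'Δl = 89.3 kN/m; ΣN' = 213.7 kN/m; ΣW sinα = 80.5 kN/m
Resisting = 89.3 + 213.7·tan32.8° = 89.3 + 137.7 = 227.0 kN/m
FS = 227.0 / 80.5 = 2.821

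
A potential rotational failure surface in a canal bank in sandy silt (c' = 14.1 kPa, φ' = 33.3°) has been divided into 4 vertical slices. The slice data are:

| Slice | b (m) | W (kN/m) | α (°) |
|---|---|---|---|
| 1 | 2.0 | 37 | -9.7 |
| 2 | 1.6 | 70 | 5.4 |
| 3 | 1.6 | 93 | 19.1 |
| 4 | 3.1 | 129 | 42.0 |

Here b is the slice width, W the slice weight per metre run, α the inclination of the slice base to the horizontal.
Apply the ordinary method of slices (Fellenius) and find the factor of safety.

Ordinary method of slices: FS = Σ[c'·Δl_i + (W_i cosα_i)·tanφ'] / Σ W_i sinα_i, with Δl_i = b_i / cosα_i.
Slice 1: Δl = 2.0/cos(-9.7°) = 2.029 m; N'_1 = 37·cos(-9.7°) = 36.5; c'Δl = 28.61; W sinα = -6.2
Slice 2: Δl = 1.6/cos5.4° = 1.607 m; N'_2 = 70·cos5.4° = 69.7; c'Δl = 22.66; W sinα = 6.6
Slice 3: Δl = 1.6/cos19.1° = 1.693 m; N'_3 = 93·cos19.1° = 87.9; c'Δl = 23.87; W sinα = 30.4
Slice 4: Δl = 3.1/cos42.0° = 4.171 m; N'_4 = 129·cos42.0° = 95.9; c'Δl = 58.82; W sinα = 86.3
Σc'Δl = 134.0 kN/m; ΣN' = 289.9 kN/m; ΣW sinα = 117.1 kN/m
Resisting = 134.0 + 289.9·tan33.3° = 134.0 + 190.4 = 324.4 kN/m
FS = 324.4 / 117.1 = 2.770

FS = 2.77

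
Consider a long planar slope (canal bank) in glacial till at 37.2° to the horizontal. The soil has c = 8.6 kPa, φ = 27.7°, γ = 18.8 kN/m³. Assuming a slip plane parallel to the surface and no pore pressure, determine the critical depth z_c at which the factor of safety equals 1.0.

Setting FS = 1.00 in FS = [c + γz cos²β tanφ] / [γz sinβ cosβ] and solving for z:
z = c / [γ cosβ (FS·sinβ − cosβ·tanφ)]
  = 8.6 / [18.8·cos37.2°·(1.00·sin37.2° − cos37.2°·tan27.7°)]
  = 8.6 / [18.8·0.7965·(1.00·0.6046 − 0.7965·0.5250)]
  = 8.6 / 2.7915 = 3.081 m

z_c = 3.08 m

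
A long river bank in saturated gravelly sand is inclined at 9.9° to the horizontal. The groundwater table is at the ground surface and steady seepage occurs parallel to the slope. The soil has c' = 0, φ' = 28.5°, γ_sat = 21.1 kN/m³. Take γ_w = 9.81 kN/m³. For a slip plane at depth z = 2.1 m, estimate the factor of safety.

FS = 1.66

With seepage parallel to the slope and the water table at the surface, the effective normal stress on the slip plane uses the buoyant unit weight γ' = γ_sat − γ_w while the driving shear stress uses γ_sat:
FS = [c' + γ' z cos²β tanφ'] / [γ_sat z sinβ cosβ]
(For c' = 0 this reduces to FS = (γ'/γ_sat)·tanφ'/tanβ.)
γ' = 21.1 − 9.81 = 11.29 kN/m³
Numerator = 0.0 + 11.29·2.1·cos²9.9°·tan28.5° = 0.0 + 11.29·2.1·0.9704·0.5430 = 12.492 kPa
Denominator = 21.1·2.1·sin9.9°·cos9.9° = 21.1·2.1·0.1719·0.9851 = 7.505 kPa
FS = 12.492 / 7.505 = 1.665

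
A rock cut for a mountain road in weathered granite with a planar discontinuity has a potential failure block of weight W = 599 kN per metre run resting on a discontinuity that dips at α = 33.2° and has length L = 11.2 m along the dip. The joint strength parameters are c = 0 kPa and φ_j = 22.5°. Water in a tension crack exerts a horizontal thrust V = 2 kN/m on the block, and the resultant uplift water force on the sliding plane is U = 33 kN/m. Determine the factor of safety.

FS = 0.59

Resolving the block weight along and normal to the plane and applying the Mohr–Coulomb strength on the joint:
N' = W cosα − U − V sinα = 599·cos33.2° − 33 − 2·sin33.2° = 467.1 kN/m
Driving force T = W sinα + V cosα = 599·sin33.2° + 2·cos33.2° = 329.7 kN/m
Resisting force R = c·L + N'·tanφ_j = 0·11.2 + 467.1·tan22.5° = 0.0 + 193.5 = 193.5 kN/m
FS = R / T = 193.5 / 329.7 = 0.587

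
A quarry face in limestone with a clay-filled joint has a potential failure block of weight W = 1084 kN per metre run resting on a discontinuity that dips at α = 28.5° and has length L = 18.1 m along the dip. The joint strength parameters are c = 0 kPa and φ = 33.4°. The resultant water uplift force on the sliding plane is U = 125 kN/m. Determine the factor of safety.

Resolving the block weight along and normal to the plane and applying the Mohr–Coulomb strength on the joint:
N' = W cosα − U = 1084·cos28.5° − 125 = 827.6 kN/m
Driving force T = W sinα = 1084·sin28.5° = 517.2 kN/m
Resisting force R = c·L + N'·tanφ = 0·18.1 + 827.6·tan33.4° = 0.0 + 545.7 = 545.7 kN/m
FS = R / T = 545.7 / 517.2 = 1.055

FS = 1.06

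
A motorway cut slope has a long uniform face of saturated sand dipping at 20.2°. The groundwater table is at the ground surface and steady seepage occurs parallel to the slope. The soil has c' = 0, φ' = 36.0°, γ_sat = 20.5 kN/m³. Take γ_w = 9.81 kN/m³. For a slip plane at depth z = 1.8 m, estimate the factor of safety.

FS = 1.03

With seepage parallel to the slope and the water table at the surface, the effective normal stress on the slip plane uses the buoyant unit weight γ' = γ_sat − γ_w while the driving shear stress uses γ_sat:
FS = [c' + γ' z cos²β tanφ'] / [γ_sat z sinβ cosβ]
(For c' = 0 this reduces to FS = (γ'/γ_sat)·tanφ'/tanβ.)
γ' = 20.5 − 9.81 = 10.69 kN/m³
Numerator = 0.0 + 10.69·1.8·cos²20.2°·tan36.0° = 0.0 + 10.69·1.8·0.8808·0.7265 = 12.313 kPa
Denominator = 20.5·1.8·sin20.2°·cos20.2° = 20.5·1.8·0.3453·0.9385 = 11.958 kPa
FS = 12.313 / 11.958 = 1.030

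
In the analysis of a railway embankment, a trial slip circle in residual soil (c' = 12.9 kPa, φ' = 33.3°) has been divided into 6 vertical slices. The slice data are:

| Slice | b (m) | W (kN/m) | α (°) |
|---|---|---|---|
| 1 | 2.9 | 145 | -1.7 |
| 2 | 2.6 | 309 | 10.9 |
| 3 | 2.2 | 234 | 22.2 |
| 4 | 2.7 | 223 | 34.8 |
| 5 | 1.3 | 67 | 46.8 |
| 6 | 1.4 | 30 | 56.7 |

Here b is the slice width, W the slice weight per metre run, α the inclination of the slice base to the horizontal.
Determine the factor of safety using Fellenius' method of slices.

Ordinary method of slices: FS = Σ[c'·Δl_i + (W_i cosα_i)·tanφ'] / Σ W_i sinα_i, with Δl_i = b_i / cosα_i.
Slice 1: Δl = 2.9/cos(-1.7°) = 2.901 m; N'_1 = 145·cos(-1.7°) = 144.9; c'Δl = 37.43; W sinα = -4.3
Slice 2: Δl = 2.6/cos10.9° = 2.648 m; N'_2 = 309·cos10.9° = 303.4; c'Δl = 34.16; W sinα = 58.4
Slice 3: Δl = 2.2/cos22.2° = 2.376 m; N'_3 = 234·cos22.2° = 216.7; c'Δl = 30.65; W sinα = 88.4
Slice 4: Δl = 2.7/cos34.8° = 3.288 m; N'_4 = 223·cos34.8° = 183.1; c'Δl = 42.42; W sinα = 127.3
Slice 5: Δl = 1.3/cos46.8° = 1.899 m; N'_5 = 67·cos46.8° = 45.9; c'Δl = 24.50; W sinα = 48.8
Slice 6: Δl = 1.4/cos56.7° = 2.550 m; N'_6 = 30·cos56.7° = 16.5; c'Δl = 32.89; W sinα = 25.1
Σc'Δl = 202.0 kN/m; ΣN' = 910.5 kN/m; ΣW sinα = 343.7 kN/m
Resisting = 202.0 + 910.5·tan33.3° = 202.0 + 598.1 = 800.1 kN/m
FS = 800.1 / 343.7 = 2.328

FS = 2.33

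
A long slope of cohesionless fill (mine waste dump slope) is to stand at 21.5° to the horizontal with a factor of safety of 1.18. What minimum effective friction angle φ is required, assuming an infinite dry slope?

FS = tanφ/tanβ ⇒ tanφ = FS · tanβ = 1.18 · tan21.5° = 0.4648
φ = arctan(0.4648) = 24.93°

φ = 24.9°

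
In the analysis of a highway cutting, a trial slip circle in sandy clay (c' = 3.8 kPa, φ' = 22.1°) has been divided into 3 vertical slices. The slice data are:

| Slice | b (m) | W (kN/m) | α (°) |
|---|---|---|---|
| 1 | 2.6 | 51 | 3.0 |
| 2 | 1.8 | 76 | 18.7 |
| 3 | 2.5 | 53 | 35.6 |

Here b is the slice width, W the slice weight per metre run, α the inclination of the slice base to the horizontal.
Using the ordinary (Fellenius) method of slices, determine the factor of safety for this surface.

Ordinary method of slices: FS = Σ[c'·Δl_i + (W_i cosα_i)·tanφ'] / Σ W_i sinα_i, with Δl_i = b_i / cosα_i.
Slice 1: Δl = 2.6/cos3.0° = 2.604 m; N'_1 = 51·cos3.0° = 50.9; c'Δl = 9.89; W sinα = 2.7
Slice 2: Δl = 1.8/cos18.7° = 1.900 m; N'_2 = 76·cos18.7° = 72.0; c'Δl = 7.22; W sinα = 24.4
Slice 3: Δl = 2.5/cos35.6° = 3.075 m; N'_3 = 53·cos35.6° = 43.1; c'Δl = 11.68; W sinα = 30.9
Σc'Δl = 28.8 kN/m; ΣN' = 166.0 kN/m; ΣW sinα = 57.9 kN/m
Resisting = 28.8 + 166.0·tan22.1° = 28.8 + 67.4 = 96.2 kN/m
FS = 96.2 / 57.9 = 1.662

FS = 1.66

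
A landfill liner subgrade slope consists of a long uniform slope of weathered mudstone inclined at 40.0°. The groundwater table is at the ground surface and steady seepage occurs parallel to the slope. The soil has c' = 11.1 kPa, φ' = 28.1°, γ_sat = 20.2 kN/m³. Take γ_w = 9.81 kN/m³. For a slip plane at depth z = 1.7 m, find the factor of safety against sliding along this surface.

With seepage parallel to the slope and the water table at the surface, the effective normal stress on the slip plane uses the buoyant unit weight γ' = γ_sat − γ_w while the driving shear stress uses γ_sat:
FS = [c' + γ' z cos²β tanφ'] / [γ_sat z sinβ cosβ]
γ' = 20.2 − 9.81 = 10.39 kN/m³
Numerator = 11.1 + 10.39·1.7·cos²40.0°·tan28.1° = 11.1 + 10.39·1.7·0.5868·0.5340 = 16.634 kPa
Denominator = 20.2·1.7·sin40.0°·cos40.0° = 20.2·1.7·0.6428·0.7660 = 16.909 kPa
FS = 16.634 / 16.909 = 0.984

FS = 0.98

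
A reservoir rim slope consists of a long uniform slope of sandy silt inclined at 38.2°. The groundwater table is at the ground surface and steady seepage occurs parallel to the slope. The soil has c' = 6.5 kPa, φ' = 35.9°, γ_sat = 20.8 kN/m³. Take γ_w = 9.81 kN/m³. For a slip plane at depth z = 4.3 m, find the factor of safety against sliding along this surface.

FS = 0.64

With seepage parallel to the slope and the water table at the surface, the effective normal stress on the slip plane uses the buoyant unit weight γ' = γ_sat − γ_w while the driving shear stress uses γ_sat:
FS = [c' + γ' z cos²β tanφ'] / [γ_sat z sinβ cosβ]
γ' = 20.8 − 9.81 = 10.99 kN/m³
Numerator = 6.5 + 10.99·4.3·cos²38.2°·tan35.9° = 6.5 + 10.99·4.3·0.6176·0.7239 = 27.626 kPa
Denominator = 20.8·4.3·sin38.2°·cos38.2° = 20.8·4.3·0.6184·0.7859 = 43.466 kPa
FS = 27.626 / 43.466 = 0.636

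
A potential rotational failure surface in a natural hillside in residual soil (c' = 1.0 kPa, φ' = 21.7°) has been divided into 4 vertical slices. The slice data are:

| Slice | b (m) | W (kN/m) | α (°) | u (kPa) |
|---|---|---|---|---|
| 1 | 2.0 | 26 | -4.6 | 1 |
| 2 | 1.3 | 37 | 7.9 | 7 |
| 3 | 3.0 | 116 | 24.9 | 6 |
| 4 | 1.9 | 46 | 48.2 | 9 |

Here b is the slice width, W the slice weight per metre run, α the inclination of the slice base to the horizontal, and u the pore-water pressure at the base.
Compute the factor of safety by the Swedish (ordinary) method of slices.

Ordinary method of slices: FS = Σ[c'·Δl_i + (W_i cosα_i − u_i·Δl_i)·tanφ'] / Σ W_i sinα_i, with Δl_i = b_i / cosα_i.
Slice 1: Δl = 2.0/cos(-4.6°) = 2.006 m; N'_1 = 26·cos(-4.6°) − 1·2.006 = 23.9; c'Δl = 2.01; W sinα = -2.1
Slice 2: Δl = 1.3/cos7.9° = 1.312 m; N'_2 = 37·cos7.9° − 7·1.312 = 27.5; c'Δl = 1.31; W sinα = 5.1
Slice 3: Δl = 3.0/cos24.9° = 3.307 m; N'_3 = 116·cos24.9° − 6·3.307 = 85.4; c'Δl = 3.31; W sinα = 48.8
Slice 4: Δl = 1.9/cos48.2° = 2.851 m; N'_4 = 46·cos48.2° − 9·2.851 = 5.0; c'Δl = 2.85; W sinα = 34.3
Σc'Δl = 9.5 kN/m; ΣN' = 141.7 kN/m; ΣW sinα = 86.1 kN/m
Resisting = 9.5 + 141.7·tan21.7° = 9.5 + 56.4 = 65.9 kN/m
FS = 65.9 / 86.1 = 0.765

FS = 0.76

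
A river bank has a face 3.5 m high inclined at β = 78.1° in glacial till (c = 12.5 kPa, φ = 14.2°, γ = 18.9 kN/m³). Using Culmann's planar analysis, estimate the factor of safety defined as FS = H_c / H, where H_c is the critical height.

FS = 1.28

H_c = (4c/γ) · sinβ cosφ / [1 − cos(β − φ)]
    = (4·12.5/18.9) · sin78.1°·cos14.2° / [1 − cos63.9°]
    = 2.646 · 0.9486 / 0.5601 = 4.48 m
FS = H_c / H = 4.48 / 3.5 = 1.280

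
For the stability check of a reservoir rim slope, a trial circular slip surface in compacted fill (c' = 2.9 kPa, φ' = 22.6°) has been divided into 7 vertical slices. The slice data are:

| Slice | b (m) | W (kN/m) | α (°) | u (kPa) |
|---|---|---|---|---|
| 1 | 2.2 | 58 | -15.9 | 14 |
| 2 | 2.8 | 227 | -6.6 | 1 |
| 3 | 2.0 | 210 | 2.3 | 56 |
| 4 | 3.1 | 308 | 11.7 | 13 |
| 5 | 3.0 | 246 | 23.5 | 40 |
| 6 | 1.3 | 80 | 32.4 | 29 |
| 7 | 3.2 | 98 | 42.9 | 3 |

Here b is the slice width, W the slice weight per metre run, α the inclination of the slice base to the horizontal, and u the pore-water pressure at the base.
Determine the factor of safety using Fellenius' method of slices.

FS = 1.61

Ordinary method of slices: FS = Σ[c'·Δl_i + (W_i cosα_i − u_i·Δl_i)·tanφ'] / Σ W_i sinα_i, with Δl_i = b_i / cosα_i.
Slice 1: Δl = 2.2/cos(-15.9°) = 2.288 m; N'_1 = 58·cos(-15.9°) − 14·2.288 = 23.8; c'Δl = 6.63; W sinα = -15.9
Slice 2: Δl = 2.8/cos(-6.6°) = 2.819 m; N'_2 = 227·cos(-6.6°) − 1·2.819 = 222.7; c'Δl = 8.17; W sinα = -26.1
Slice 3: Δl = 2.0/cos2.3° = 2.002 m; N'_3 = 210·cos2.3° − 56·2.002 = 97.7; c'Δl = 5.80; W sinα = 8.4
Slice 4: Δl = 3.1/cos11.7° = 3.166 m; N'_4 = 308·cos11.7° − 13·3.166 = 260.4; c'Δl = 9.18; W sinα = 62.5
Slice 5: Δl = 3.0/cos23.5° = 3.271 m; N'_5 = 246·cos23.5° − 40·3.271 = 94.7; c'Δl = 9.49; W sinα = 98.1
Slice 6: Δl = 1.3/cos32.4° = 1.540 m; N'_6 = 80·cos32.4° − 29·1.540 = 22.9; c'Δl = 4.47; W sinα = 42.9
Slice 7: Δl = 3.2/cos42.9° = 4.368 m; N'_7 = 98·cos42.9° − 3·4.368 = 58.7; c'Δl = 12.67; W sinα = 66.7
Σc'Δl = 56.4 kN/m; ΣN' = 780.9 kN/m; ΣW sinα = 236.6 kN/m
Resisting = 56.4 + 780.9·tan22.6° = 56.4 + 325.1 = 381.5 kN/m
FS = 381.5 / 236.6 = 1.613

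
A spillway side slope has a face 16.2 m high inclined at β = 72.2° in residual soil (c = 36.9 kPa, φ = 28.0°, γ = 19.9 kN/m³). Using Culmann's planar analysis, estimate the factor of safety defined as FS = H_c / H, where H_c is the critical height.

H_c = (4c/γ) · sinβ cosφ / [1 − cos(β − φ)]
    = (4·36.9/19.9) · sin72.2°·cos28.0° / [1 − cos44.2°]
    = 7.417 · 0.8407 / 0.2831 = 22.03 m
FS = H_c / H = 22.03 / 16.2 = 1.360

FS = 1.36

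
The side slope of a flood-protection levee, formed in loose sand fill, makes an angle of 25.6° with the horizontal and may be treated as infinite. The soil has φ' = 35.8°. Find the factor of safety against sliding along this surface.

For a dry cohesionless infinite slope the factor of safety is FS = tanφ' / tanβ.
FS = tan35.8° / tan25.6° = 0.7212 / 0.4791 = 1.505

FS = 1.51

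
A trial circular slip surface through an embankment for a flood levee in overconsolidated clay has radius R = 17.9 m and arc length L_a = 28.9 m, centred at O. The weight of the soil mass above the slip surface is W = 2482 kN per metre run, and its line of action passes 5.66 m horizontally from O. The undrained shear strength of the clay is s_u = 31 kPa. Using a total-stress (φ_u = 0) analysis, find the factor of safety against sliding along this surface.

Taking moments about the centre O, the resisting moment is provided by the undrained shear strength acting along the arc:
M_R = s_u·L_a·R = 31·28.90·17.9 = 16036.6 kN·m/m
M_D = W·d = 2482·5.66 = 14048.1 kN·m/m
FS = M_R / M_D = 16036.6 / 14048.1 = 1.142

FS = 1.14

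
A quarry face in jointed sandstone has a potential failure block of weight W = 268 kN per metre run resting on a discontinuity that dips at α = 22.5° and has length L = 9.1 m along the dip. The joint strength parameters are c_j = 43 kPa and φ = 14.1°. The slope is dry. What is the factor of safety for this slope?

Resolving the block weight along and normal to the plane and applying the Mohr–Coulomb strength on the joint:
N' = W cosα = 268·cos22.5° = 247.6 kN/m
Driving force T = W sinα = 268·sin22.5° = 102.6 kN/m
Resisting force R = c_j·L + N'·tanφ = 43·9.1 + 247.6·tan14.1° = 391.3 + 62.2 = 453.5 kN/m
FS = R / T = 453.5 / 102.6 = 4.422

FS = 4.42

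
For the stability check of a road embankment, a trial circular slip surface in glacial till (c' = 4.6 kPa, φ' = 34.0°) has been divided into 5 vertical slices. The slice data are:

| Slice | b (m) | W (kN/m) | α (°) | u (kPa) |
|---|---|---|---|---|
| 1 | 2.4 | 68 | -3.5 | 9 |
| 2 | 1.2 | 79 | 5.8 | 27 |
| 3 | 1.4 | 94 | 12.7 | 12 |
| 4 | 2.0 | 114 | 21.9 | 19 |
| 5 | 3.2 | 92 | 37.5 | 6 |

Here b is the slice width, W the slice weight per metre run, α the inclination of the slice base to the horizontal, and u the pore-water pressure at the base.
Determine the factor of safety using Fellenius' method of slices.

FS = 1.96

Ordinary method of slices: FS = Σ[c'·Δl_i + (W_i cosα_i − u_i·Δl_i)·tanφ'] / Σ W_i sinα_i, with Δl_i = b_i / cosα_i.
Slice 1: Δl = 2.4/cos(-3.5°) = 2.404 m; N'_1 = 68·cos(-3.5°) − 9·2.404 = 46.2; c'Δl = 11.06; W sinα = -4.2
Slice 2: Δl = 1.2/cos5.8° = 1.206 m; N'_2 = 79·cos5.8° − 27·1.206 = 46.0; c'Δl = 5.55; W sinα = 8.0
Slice 3: Δl = 1.4/cos12.7° = 1.435 m; N'_3 = 94·cos12.7° − 12·1.435 = 74.5; c'Δl = 6.60; W sinα = 20.7
Slice 4: Δl = 2.0/cos21.9° = 2.156 m; N'_4 = 114·cos21.9° − 19·2.156 = 64.8; c'Δl = 9.92; W sinα = 42.5
Slice 5: Δl = 3.2/cos37.5° = 4.034 m; N'_5 = 92·cos37.5° − 6·4.034 = 48.8; c'Δl = 18.55; W sinα = 56.0
Σc'Δl = 51.7 kN/m; ΣN' = 280.3 kN/m; ΣW sinα = 123.0 kN/m
Resisting = 51.7 + 280.3·tan34.0° = 51.7 + 189.1 = 240.8 kN/m
FS = 240.8 / 123.0 = 1.957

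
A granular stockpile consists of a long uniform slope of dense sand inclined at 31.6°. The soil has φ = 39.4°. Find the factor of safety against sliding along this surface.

FS = 1.34

For a dry cohesionless infinite slope the factor of safety is FS = tanφ / tanβ.
FS = tan39.4° / tan31.6° = 0.8214 / 0.6152 = 1.335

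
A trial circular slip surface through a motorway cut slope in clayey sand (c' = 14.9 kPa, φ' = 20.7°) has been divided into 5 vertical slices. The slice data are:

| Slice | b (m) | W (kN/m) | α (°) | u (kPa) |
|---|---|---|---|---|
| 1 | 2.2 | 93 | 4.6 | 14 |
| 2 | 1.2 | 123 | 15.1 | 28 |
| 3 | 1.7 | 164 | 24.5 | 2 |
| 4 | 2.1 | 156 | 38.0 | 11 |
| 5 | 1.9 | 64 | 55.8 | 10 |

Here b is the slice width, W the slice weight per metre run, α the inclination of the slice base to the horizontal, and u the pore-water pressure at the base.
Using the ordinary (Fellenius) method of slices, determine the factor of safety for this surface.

FS = 1.23

Ordinary method of slices: FS = Σ[c'·Δl_i + (W_i cosα_i − u_i·Δl_i)·tanφ'] / Σ W_i sinα_i, with Δl_i = b_i / cosα_i.
Slice 1: Δl = 2.2/cos4.6° = 2.207 m; N'_1 = 93·cos4.6° − 14·2.207 = 61.8; c'Δl = 32.89; W sinα = 7.5
Slice 2: Δl = 1.2/cos15.1° = 1.243 m; N'_2 = 123·cos15.1° − 28·1.243 = 84.0; c'Δl = 18.52; W sinα = 32.0
Slice 3: Δl = 1.7/cos24.5° = 1.868 m; N'_3 = 164·cos24.5° − 2·1.868 = 145.5; c'Δl = 27.84; W sinα = 68.0
Slice 4: Δl = 2.1/cos38.0° = 2.665 m; N'_4 = 156·cos38.0° − 11·2.665 = 93.6; c'Δl = 39.71; W sinα = 96.0
Slice 5: Δl = 1.9/cos55.8° = 3.380 m; N'_5 = 64·cos55.8° − 10·3.380 = 2.2; c'Δl = 50.37; W sinα = 52.9
Σc'Δl = 169.3 kN/m; ΣN' = 387.0 kN/m; ΣW sinα = 256.5 kN/m
Resisting = 169.3 + 387.0·tan20.7° = 169.3 + 146.2 = 315.6 kN/m
FS = 315.6 / 256.5 = 1.230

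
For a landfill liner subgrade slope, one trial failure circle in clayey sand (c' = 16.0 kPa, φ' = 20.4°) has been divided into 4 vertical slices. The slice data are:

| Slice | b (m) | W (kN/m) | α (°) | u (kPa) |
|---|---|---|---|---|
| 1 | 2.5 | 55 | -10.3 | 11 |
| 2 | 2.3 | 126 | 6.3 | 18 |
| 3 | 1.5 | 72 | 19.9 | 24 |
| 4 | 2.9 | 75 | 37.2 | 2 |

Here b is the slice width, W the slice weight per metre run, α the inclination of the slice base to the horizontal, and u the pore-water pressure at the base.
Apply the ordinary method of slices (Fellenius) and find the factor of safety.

Ordinary method of slices: FS = Σ[c'·Δl_i + (W_i cosα_i − u_i·Δl_i)·tanφ'] / Σ W_i sinα_i, with Δl_i = b_i / cosα_i.
Slice 1: Δl = 2.5/cos(-10.3°) = 2.541 m; N'_1 = 55·cos(-10.3°) − 11·2.541 = 26.2; c'Δl = 40.66; W sinα = -9.8
Slice 2: Δl = 2.3/cos6.3° = 2.314 m; N'_2 = 126·cos6.3° − 18·2.314 = 83.6; c'Δl = 37.02; W sinα = 13.8
Slice 3: Δl = 1.5/cos19.9° = 1.595 m; N'_3 = 72·cos19.9° − 24·1.595 = 29.4; c'Δl = 25.52; W sinα = 24.5
Slice 4: Δl = 2.9/cos37.2° = 3.641 m; N'_4 = 75·cos37.2° − 2·3.641 = 52.5; c'Δl = 58.25; W sinα = 45.3
Σc'Δl = 161.5 kN/m; ΣN' = 191.6 kN/m; ΣW sinα = 73.8 kN/m
Resisting = 161.5 + 191.6·tan20.4° = 161.5 + 71.3 = 232.7 kN/m
FS = 232.7 / 73.8 = 3.151

FS = 3.15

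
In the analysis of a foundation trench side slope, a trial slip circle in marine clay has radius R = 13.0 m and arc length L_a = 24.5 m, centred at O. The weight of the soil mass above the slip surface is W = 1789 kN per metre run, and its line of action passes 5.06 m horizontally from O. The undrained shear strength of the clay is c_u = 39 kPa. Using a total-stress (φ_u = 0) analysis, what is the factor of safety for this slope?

FS = 1.37

Taking moments about the centre O, the resisting moment is provided by the undrained shear strength acting along the arc:
M_R = c_u·L_a·R = 39·24.50·13.0 = 12421.5 kN·m/m
M_D = W·d = 1789·5.06 = 9052.3 kN·m/m
FS = M_R / M_D = 12421.5 / 9052.3 = 1.372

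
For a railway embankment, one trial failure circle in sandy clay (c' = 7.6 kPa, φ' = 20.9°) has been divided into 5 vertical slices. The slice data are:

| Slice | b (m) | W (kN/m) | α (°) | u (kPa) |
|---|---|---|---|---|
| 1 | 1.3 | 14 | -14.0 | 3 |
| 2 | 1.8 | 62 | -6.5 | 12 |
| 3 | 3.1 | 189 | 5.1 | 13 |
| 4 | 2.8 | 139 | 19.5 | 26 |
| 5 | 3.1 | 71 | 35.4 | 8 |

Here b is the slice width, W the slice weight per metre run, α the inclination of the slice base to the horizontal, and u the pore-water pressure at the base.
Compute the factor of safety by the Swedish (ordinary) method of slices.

Ordinary method of slices: FS = Σ[c'·Δl_i + (W_i cosα_i − u_i·Δl_i)·tanφ'] / Σ W_i sinα_i, with Δl_i = b_i / cosα_i.
Slice 1: Δl = 1.3/cos(-14.0°) = 1.340 m; N'_1 = 14·cos(-14.0°) − 3·1.340 = 9.6; c'Δl = 10.18; W sinα = -3.4
Slice 2: Δl = 1.8/cos(-6.5°) = 1.812 m; N'_2 = 62·cos(-6.5°) − 12·1.812 = 39.9; c'Δl = 13.77; W sinα = -7.0
Slice 3: Δl = 3.1/cos5.1° = 3.112 m; N'_3 = 189·cos5.1° − 13·3.112 = 147.8; c'Δl = 23.65; W sinα = 16.8
Slice 4: Δl = 2.8/cos19.5° = 2.970 m; N'_4 = 139·cos19.5° − 26·2.970 = 53.8; c'Δl = 22.57; W sinα = 46.4
Slice 5: Δl = 3.1/cos35.4° = 3.803 m; N'_5 = 71·cos35.4° − 8·3.803 = 27.4; c'Δl = 28.90; W sinα = 41.1
Σc'Δl = 99.1 kN/m; ΣN' = 278.5 kN/m; ΣW sinα = 93.9 kN/m
Resisting = 99.1 + 278.5·tan20.9° = 99.1 + 106.3 = 205.4 kN/m
FS = 205.4 / 93.9 = 2.187

FS = 2.19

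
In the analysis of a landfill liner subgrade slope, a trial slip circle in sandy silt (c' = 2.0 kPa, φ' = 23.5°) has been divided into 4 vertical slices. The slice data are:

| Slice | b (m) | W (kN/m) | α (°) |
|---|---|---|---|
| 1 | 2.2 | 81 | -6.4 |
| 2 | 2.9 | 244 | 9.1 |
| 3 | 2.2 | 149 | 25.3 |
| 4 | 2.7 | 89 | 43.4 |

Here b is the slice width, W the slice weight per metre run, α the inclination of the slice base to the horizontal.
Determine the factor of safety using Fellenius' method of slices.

Ordinary method of slices: FS = Σ[c'·Δl_i + (W_i cosα_i)·tanφ'] / Σ W_i sinα_i, with Δl_i = b_i / cosα_i.
Slice 1: Δl = 2.2/cos(-6.4°) = 2.214 m; N'_1 = 81·cos(-6.4°) = 80.5; c'Δl = 4.43; W sinα = -9.0
Slice 2: Δl = 2.9/cos9.1° = 2.937 m; N'_2 = 244·cos9.1° = 240.9; c'Δl = 5.87; W sinα = 38.6
Slice 3: Δl = 2.2/cos25.3° = 2.433 m; N'_3 = 149·cos25.3° = 134.7; c'Δl = 4.87; W sinα = 63.7
Slice 4: Δl = 2.7/cos43.4° = 3.716 m; N'_4 = 89·cos43.4° = 64.7; c'Δl = 7.43; W sinα = 61.2
Σc'Δl = 22.6 kN/m; ΣN' = 520.8 kN/m; ΣW sinα = 154.4 kN/m
Resisting = 22.6 + 520.8·tan23.5° = 22.6 + 226.4 = 249.0 kN/m
FS = 249.0 / 154.4 = 1.613

FS = 1.61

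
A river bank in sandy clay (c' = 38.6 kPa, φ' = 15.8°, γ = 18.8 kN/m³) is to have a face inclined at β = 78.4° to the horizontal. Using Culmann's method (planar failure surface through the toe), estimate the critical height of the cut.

Culmann's analysis gives the critical failure plane at α_cr = (β + φ')/2 = (78.4 + 15.8)/2 = 47.1°, and the critical height
H_c = (4c'/γ) · sinβ cosφ' / [1 − cos(β − φ')]
    = (4·38.6/18.8) · sin78.4°·cos15.8° / [1 − cos(62.6°)]
    = 8.213 · 0.9796·0.9622 / [1 − 0.4602]
    = 8.213 · 0.9426 / 0.5398
    = 14.34 m

H_c = 14.34 m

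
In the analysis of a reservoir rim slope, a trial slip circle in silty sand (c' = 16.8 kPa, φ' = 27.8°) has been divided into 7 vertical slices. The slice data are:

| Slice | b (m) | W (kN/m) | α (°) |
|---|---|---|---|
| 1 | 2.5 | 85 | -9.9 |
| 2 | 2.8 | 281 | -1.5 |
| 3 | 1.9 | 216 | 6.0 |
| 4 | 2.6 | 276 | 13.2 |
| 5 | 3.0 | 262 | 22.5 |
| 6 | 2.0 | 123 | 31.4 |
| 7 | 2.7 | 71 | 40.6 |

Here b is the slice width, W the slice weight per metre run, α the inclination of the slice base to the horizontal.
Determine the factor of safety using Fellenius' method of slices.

Ordinary method of slices: FS = Σ[c'·Δl_i + (W_i cosα_i)·tanφ'] / Σ W_i sinα_i, with Δl_i = b_i / cosα_i.
Slice 1: Δl = 2.5/cos(-9.9°) = 2.538 m; N'_1 = 85·cos(-9.9°) = 83.7; c'Δl = 42.63; W sinα = -14.6
Slice 2: Δl = 2.8/cos(-1.5°) = 2.801 m; N'_2 = 281·cos(-1.5°) = 280.9; c'Δl = 47.06; W sinα = -7.4
Slice 3: Δl = 1.9/cos6.0° = 1.910 m; N'_3 = 216·cos6.0° = 214.8; c'Δl = 32.10; W sinα = 22.6
Slice 4: Δl = 2.6/cos13.2° = 2.671 m; N'_4 = 276·cos13.2° = 268.7; c'Δl = 44.87; W sinα = 63.0
Slice 5: Δl = 3.0/cos22.5° = 3.247 m; N'_5 = 262·cos22.5° = 242.1; c'Δl = 54.55; W sinα = 100.3
Slice 6: Δl = 2.0/cos31.4° = 2.343 m; N'_6 = 123·cos31.4° = 105.0; c'Δl = 39.36; W sinα = 64.1
Slice 7: Δl = 2.7/cos40.6° = 3.556 m; N'_7 = 71·cos40.6° = 53.9; c'Δl = 59.74; W sinα = 46.2
Σc'Δl = 320.3 kN/m; ΣN' = 1249.1 kN/m; ΣW sinα = 274.2 kN/m
Resisting = 320.3 + 1249.1·tan27.8° = 320.3 + 658.6 = 978.9 kN/m
FS = 978.9 / 274.2 = 3.570

FS = 3.57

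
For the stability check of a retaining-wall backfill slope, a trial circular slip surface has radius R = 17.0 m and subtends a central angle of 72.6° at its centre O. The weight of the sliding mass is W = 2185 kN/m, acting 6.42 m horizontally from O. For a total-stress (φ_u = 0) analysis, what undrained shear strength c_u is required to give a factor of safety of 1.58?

c_u = 60.5 kPa

FS = c_u·L_a·R / (W·d), so c_u = FS·W·d / (L_a·R).
Arc length L_a = R·θ = 17.0·(72.6°·π/180) = 17.0·1.2671 = 21.54 m
c_u = 1.58·2185·6.42 / (21.54·17.0) = 22163.8 / 366.19 = 60.52 kPa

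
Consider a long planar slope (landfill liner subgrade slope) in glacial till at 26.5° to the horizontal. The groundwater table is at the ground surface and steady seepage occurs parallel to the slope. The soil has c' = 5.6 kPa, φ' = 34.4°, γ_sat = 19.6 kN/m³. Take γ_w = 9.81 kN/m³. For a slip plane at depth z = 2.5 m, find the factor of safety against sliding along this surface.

FS = 0.97

With seepage parallel to the slope and the water table at the surface, the effective normal stress on the slip plane uses the buoyant unit weight γ' = γ_sat − γ_w while the driving shear stress uses γ_sat:
FS = [c' + γ' z cos²β tanφ'] / [γ_sat z sinβ cosβ]
γ' = 19.6 − 9.81 = 9.79 kN/m³
Numerator = 5.6 + 9.79·2.5·cos²26.5°·tan34.4° = 5.6 + 9.79·2.5·0.8009·0.6847 = 19.022 kPa
Denominator = 19.6·2.5·sin26.5°·cos26.5° = 19.6·2.5·0.4462·0.8949 = 19.567 kPa
FS = 19.022 / 19.567 = 0.972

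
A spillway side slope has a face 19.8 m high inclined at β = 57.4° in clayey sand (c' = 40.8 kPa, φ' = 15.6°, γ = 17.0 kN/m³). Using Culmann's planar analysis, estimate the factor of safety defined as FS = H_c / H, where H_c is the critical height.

FS = 1.55

H_c = (4c'/γ) · sinβ cosφ' / [1 − cos(β − φ')]
    = (4·40.8/17.0) · sin57.4°·cos15.6° / [1 − cos41.8°]
    = 9.600 · 0.8114 / 0.2545 = 30.60 m
FS = H_c / H = 30.60 / 19.8 = 1.546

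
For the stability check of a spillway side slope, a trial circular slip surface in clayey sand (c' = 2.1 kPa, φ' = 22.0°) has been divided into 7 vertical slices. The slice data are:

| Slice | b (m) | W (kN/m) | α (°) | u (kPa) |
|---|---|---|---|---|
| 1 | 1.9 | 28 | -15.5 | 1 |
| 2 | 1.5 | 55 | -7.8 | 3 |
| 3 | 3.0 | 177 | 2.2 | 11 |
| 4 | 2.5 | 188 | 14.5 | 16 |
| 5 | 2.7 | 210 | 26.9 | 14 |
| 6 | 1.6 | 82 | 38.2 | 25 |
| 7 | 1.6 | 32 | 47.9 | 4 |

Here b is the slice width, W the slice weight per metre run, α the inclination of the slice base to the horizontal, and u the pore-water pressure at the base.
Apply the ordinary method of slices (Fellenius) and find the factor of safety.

FS = 1.19

Ordinary method of slices: FS = Σ[c'·Δl_i + (W_i cosα_i − u_i·Δl_i)·tanφ'] / Σ W_i sinα_i, with Δl_i = b_i / cosα_i.
Slice 1: Δl = 1.9/cos(-15.5°) = 1.972 m; N'_1 = 28·cos(-15.5°) − 1·1.972 = 25.0; c'Δl = 4.14; W sinα = -7.5
Slice 2: Δl = 1.5/cos(-7.8°) = 1.514 m; N'_2 = 55·cos(-7.8°) − 3·1.514 = 49.9; c'Δl = 3.18; W sinα = -7.5
Slice 3: Δl = 3.0/cos2.2° = 3.002 m; N'_3 = 177·cos2.2° − 11·3.002 = 143.8; c'Δl = 6.30; W sinα = 6.8
Slice 4: Δl = 2.5/cos14.5° = 2.582 m; N'_4 = 188·cos14.5° − 16·2.582 = 140.7; c'Δl = 5.42; W sinα = 47.1
Slice 5: Δl = 2.7/cos26.9° = 3.028 m; N'_5 = 210·cos26.9° − 14·3.028 = 144.9; c'Δl = 6.36; W sinα = 95.0
Slice 6: Δl = 1.6/cos38.2° = 2.036 m; N'_6 = 82·cos38.2° − 25·2.036 = 13.5; c'Δl = 4.28; W sinα = 50.7
Slice 7: Δl = 1.6/cos47.9° = 2.387 m; N'_7 = 32·cos47.9° − 4·2.387 = 11.9; c'Δl = 5.01; W sinα = 23.7
Σc'Δl = 34.7 kN/m; ΣN' = 529.8 kN/m; ΣW sinα = 208.4 kN/m
Resisting = 34.7 + 529.8·tan22.0° = 34.7 + 214.1 = 248.8 kN/m
FS = 248.8 / 208.4 = 1.194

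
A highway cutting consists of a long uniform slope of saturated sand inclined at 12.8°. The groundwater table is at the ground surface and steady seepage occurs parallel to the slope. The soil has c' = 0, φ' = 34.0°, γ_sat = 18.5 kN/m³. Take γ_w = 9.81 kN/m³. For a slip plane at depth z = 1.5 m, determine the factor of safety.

With seepage parallel to the slope and the water table at the surface, the effective normal stress on the slip plane uses the buoyant unit weight γ' = γ_sat − γ_w while the driving shear stress uses γ_sat:
FS = [c' + γ' z cos²β tanφ'] / [γ_sat z sinβ cosβ]
(For c' = 0 this reduces to FS = (γ'/γ_sat)·tanφ'/tanβ.)
γ' = 18.5 − 9.81 = 8.69 kN/m³
Numerator = 0.0 + 8.69·1.5·cos²12.8°·tan34.0° = 0.0 + 8.69·1.5·0.9509·0.6745 = 8.361 kPa
Denominator = 18.5·1.5·sin12.8°·cos12.8° = 18.5·1.5·0.2215·0.9751 = 5.995 kPa
FS = 8.361 / 5.995 = 1.395

FS = 1.39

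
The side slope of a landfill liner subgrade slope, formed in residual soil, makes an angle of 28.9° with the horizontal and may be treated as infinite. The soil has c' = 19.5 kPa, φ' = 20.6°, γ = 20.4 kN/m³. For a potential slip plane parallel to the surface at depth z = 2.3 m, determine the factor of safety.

For an infinite slope with a slip plane parallel to the surface (no pore pressure): FS = [c' + γz cos²β tanφ'] / [γz sinβ cosβ].
γz = 20.4·2.3 = 46.92 kN/m²
Numerator = 19.5 + 46.92·cos²28.9°·tan20.6° = 19.5 + 46.92·0.7664·0.3759 = 33.017 kPa
Denominator = 46.92·sin28.9°·cos28.9° = 46.92·0.4833·0.8755 = 19.852 kPa
FS = 33.017 / 19.852 = 1.663

FS = 1.66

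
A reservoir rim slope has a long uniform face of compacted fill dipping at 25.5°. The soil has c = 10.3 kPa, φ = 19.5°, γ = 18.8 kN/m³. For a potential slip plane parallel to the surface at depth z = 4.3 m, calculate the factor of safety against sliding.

FS = 1.07

For an infinite slope with a slip plane parallel to the surface (no pore pressure): FS = [c + γz cos²β tanφ] / [γz sinβ cosβ].
γz = 18.8·4.3 = 80.84 kN/m²
Numerator = 10.3 + 80.84·cos²25.5°·tan19.5° = 10.3 + 80.84·0.8147·0.3541 = 33.621 kPa
Denominator = 80.84·sin25.5°·cos25.5° = 80.84·0.4305·0.9026 = 31.412 kPa
FS = 33.621 / 31.412 = 1.070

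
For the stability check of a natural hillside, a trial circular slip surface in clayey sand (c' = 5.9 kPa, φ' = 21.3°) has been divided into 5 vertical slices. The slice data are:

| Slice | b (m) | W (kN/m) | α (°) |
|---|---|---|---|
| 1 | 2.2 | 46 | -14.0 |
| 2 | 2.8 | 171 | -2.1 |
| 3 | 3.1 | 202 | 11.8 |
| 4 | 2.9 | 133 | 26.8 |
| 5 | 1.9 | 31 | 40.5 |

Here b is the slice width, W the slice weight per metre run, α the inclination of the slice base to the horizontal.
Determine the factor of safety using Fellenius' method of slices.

FS = 2.88

Ordinary method of slices: FS = Σ[c'·Δl_i + (W_i cosα_i)·tanφ'] / Σ W_i sinα_i, with Δl_i = b_i / cosα_i.
Slice 1: Δl = 2.2/cos(-14.0°) = 2.267 m; N'_1 = 46·cos(-14.0°) = 44.6; c'Δl = 13.38; W sinα = -11.1
Slice 2: Δl = 2.8/cos(-2.1°) = 2.802 m; N'_2 = 171·cos(-2.1°) = 170.9; c'Δl = 16.53; W sinα = -6.3
Slice 3: Δl = 3.1/cos11.8° = 3.167 m; N'_3 = 202·cos11.8° = 197.7; c'Δl = 18.68; W sinα = 41.3
Slice 4: Δl = 2.9/cos26.8° = 3.249 m; N'_4 = 133·cos26.8° = 118.7; c'Δl = 19.17; W sinα = 60.0
Slice 5: Δl = 1.9/cos40.5° = 2.499 m; N'_5 = 31·cos40.5° = 23.6; c'Δl = 14.74; W sinα = 20.1
Σc'Δl = 82.5 kN/m; ΣN' = 555.5 kN/m; ΣW sinα = 104.0 kN/m
Resisting = 82.5 + 555.5·tan21.3° = 82.5 + 216.6 = 299.1 kN/m
FS = 299.1 / 104.0 = 2.876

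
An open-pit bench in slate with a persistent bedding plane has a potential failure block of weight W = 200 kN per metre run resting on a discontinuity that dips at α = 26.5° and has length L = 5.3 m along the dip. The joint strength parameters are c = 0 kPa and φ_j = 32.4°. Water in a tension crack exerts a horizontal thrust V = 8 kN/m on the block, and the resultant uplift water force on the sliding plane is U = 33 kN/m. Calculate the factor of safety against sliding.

Resolving the block weight along and normal to the plane and applying the Mohr–Coulomb strength on the joint:
N' = W cosα − U − V sinα = 200·cos26.5° − 33 − 8·sin26.5° = 142.4 kN/m
Driving force T = W sinα + V cosα = 200·sin26.5° + 8·cos26.5° = 96.4 kN/m
Resisting force R = c·L + N'·tanφ_j = 0·5.3 + 142.4·tan32.4° = 0.0 + 90.4 = 90.4 kN/m
FS = R / T = 90.4 / 96.4 = 0.938

FS = 0.94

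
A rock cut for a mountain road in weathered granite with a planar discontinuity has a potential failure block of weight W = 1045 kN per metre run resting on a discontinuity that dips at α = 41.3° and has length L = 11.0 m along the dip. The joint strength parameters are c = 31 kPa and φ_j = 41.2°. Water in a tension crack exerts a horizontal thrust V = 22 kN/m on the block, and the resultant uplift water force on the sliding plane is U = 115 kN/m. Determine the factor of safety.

FS = 1.30

Resolving the block weight along and normal to the plane and applying the Mohr–Coulomb strength on the joint:
N' = W cosα − U − V sinα = 1045·cos41.3° − 115 − 22·sin41.3° = 655.6 kN/m
Driving force T = W sinα + V cosα = 1045·sin41.3° + 22·cos41.3° = 706.2 kN/m
Resisting force R = c·L + N'·tanφ_j = 31·11.0 + 655.6·tan41.2° = 341.0 + 573.9 = 914.9 kN/m
FS = R / T = 914.9 / 706.2 = 1.295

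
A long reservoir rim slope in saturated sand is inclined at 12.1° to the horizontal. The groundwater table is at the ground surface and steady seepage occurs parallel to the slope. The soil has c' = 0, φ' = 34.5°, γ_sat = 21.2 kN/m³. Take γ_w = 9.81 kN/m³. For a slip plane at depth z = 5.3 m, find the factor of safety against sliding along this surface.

With seepage parallel to the slope and the water table at the surface, the effective normal stress on the slip plane uses the buoyant unit weight γ' = γ_sat − γ_w while the driving shear stress uses γ_sat:
FS = [c' + γ' z cos²β tanφ'] / [γ_sat z sinβ cosβ]
(For c' = 0 this reduces to FS = (γ'/γ_sat)·tanφ'/tanβ.)
γ' = 21.2 − 9.81 = 11.39 kN/m³
Numerator = 0.0 + 11.39·5.3·cos²12.1°·tan34.5° = 0.0 + 11.39·5.3·0.9561·0.6873 = 39.666 kPa
Denominator = 21.2·5.3·sin12.1°·cos12.1° = 21.2·5.3·0.2096·0.9778 = 23.029 kPa
FS = 39.666 / 23.029 = 1.722

FS = 1.72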